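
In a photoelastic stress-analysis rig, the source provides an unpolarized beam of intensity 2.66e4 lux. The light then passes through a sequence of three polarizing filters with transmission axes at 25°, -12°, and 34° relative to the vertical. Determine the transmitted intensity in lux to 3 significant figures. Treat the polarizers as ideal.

Unpolarized light through the first polarizer → I₁ = 2.66e4 lux/2 = 1.33e+04 lux, polarized at 25°.
I₂ = I₁ · cos²(37°) = 1.33e+04 · 0.6378 = 8483 lux.
I₃ = I₂ · cos²(46°) = 8483 · 0.4826 = 4093 lux.

I ≈ 4090 lux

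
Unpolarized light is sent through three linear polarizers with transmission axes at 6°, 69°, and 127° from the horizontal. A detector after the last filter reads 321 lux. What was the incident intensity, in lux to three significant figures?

Unpolarized light through the first polarizer → I₁ = ½ I₀, now polarized at 6°.
I₂ = I₁ cos²(69° − 6°) = 0.5 I₀ · cos²(63°) = 0.1031 I₀.
I₃ = I₂ cos²(127° − 69°) = 0.1031 I₀ · cos²(58°) = 0.02894 I₀.
So 321 lux = 0.02894 I₀, giving I₀ = 321/0.02894 = 1.109e+04 lux.

I₀ ≈ 1.11e4 lux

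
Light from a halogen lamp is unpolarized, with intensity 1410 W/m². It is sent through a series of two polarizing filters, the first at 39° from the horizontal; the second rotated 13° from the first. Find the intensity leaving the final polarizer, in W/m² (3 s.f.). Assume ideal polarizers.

I ≈ 669 W/m²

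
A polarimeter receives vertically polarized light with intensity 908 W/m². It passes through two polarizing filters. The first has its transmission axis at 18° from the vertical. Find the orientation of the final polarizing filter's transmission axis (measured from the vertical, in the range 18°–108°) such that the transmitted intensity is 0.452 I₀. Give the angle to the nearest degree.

θ ≈ 63°

I₁ = I₀ cos²(18° − 0°) = I₀ cos²(18°) = 0.9045 I₀.
Need I₂/I₀ = 0.452, so cos²(θ − 18°) = 0.452 / 0.9045 = 0.4997.
θ − 18° = arccos(√0.4997) = 45.0°, giving θ ≈ 18 + 45.0 = 63.0°.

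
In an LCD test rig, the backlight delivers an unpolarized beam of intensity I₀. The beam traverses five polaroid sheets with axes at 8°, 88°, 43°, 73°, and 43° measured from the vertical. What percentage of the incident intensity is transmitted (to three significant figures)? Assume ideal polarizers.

≈ 0.424%

Unpolarized light through the first polarizer → I₁ = ½ I₀, now polarized at 8°.
I₂ = I₁ cos²(88° − 8°) = 0.5 I₀ · cos²(80°) = 0.01508 I₀.
I₃ = I₂ cos²(43° − 88°) = 0.01508 I₀ · cos²(45°) = 0.007538 I₀.
I₄ = I₃ cos²(73° − 43°) = 0.007538 I₀ · cos²(30°) = 0.005654 I₀.
I₅ = I₄ cos²(43° − 73°) = 0.005654 I₀ · cos²(30°) = 0.00424 I₀.
That is 0.424% of the incident intensity.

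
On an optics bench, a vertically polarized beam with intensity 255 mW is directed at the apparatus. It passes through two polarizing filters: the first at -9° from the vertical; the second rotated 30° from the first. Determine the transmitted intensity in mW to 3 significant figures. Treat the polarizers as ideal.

I ≈ 187 mW

I₁ = 255 mW · cos²(9°) = 248.8 mW.
I₂ = I₁ · cos²(30°) = 248.8 · 0.75 = 186.6 mW.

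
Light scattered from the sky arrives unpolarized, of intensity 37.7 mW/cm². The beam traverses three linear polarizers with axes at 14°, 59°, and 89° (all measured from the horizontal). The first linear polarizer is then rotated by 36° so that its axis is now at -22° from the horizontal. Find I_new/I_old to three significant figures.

I_new/I_old ≈ 0.0489

Before rotation:
Unpolarized light through the first polarizer → I₁ = ½ I₀, now polarized at 14°.
I₂ = I₁ cos²(59° − 14°) = 0.5 I₀ · cos²(45°) = 0.25 I₀.
I₃ = I₂ cos²(89° − 59°) = 0.25 I₀ · cos²(30°) = 0.1875 I₀.
After rotation:
Unpolarized light through the first polarizer → I₁ = ½ I₀, now polarized at -22°.
I₂ = I₁ cos²(59° + 22°) = 0.5 I₀ · cos²(81°) = 0.01224 I₀.
I₃ = I₂ cos²(89° − 59°) = 0.01224 I₀ · cos²(30°) = 0.009177 I₀.
Ratio = 0.009177 / 0.1875 = 0.04894.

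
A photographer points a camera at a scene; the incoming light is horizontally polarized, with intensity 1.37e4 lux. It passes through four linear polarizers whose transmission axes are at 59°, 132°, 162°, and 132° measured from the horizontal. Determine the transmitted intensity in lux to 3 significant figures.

I₁ = 1.37e4 lux · cos²(59°) = 3634 lux.
I₂ = I₁ · cos²(73°) = 3634 · 0.08548 = 310.6 lux.
I₃ = I₂ · cos²(30°) = 310.6 · 0.75 = 233 lux.
I₄ = I₃ · cos²(30°) = 233 · 0.75 = 174.7 lux.

I ≈ 175 lux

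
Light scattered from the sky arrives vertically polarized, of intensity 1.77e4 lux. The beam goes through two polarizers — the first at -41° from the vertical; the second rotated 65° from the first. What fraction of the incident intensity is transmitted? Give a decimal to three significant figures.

By Malus's law, I₁ = 1.77e4 lux · cos²(41°) = 1.008e+04 lux.
I₂ = I₁ · cos²(65°) = 1.008e+04 · 0.1786 = 1801 lux.
Transmitted fraction = 0.1017.

I/I₀ ≈ 0.102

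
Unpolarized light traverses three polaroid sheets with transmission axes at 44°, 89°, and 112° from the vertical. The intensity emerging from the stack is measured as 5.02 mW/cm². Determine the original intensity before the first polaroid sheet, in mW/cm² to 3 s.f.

Unpolarized light through the first polarizer → I₁ = ½ I₀, now polarized at 44°.
I₂ = I₁ cos²(89° − 44°) = 0.5 I₀ · cos²(45°) = 0.25 I₀.
I₃ = I₂ cos²(112° − 89°) = 0.25 I₀ · cos²(23°) = 0.2118 I₀.
So 5.02 mW/cm² = 0.2118 I₀, giving I₀ = 5.02/0.2118 = 23.7 mW/cm².

I₀ ≈ 23.7 mW/cm²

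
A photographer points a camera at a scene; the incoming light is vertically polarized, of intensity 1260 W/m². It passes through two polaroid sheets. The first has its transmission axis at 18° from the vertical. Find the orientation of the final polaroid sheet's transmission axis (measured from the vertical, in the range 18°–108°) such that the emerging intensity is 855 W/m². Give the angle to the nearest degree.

θ ≈ 48°

By Malus's law, I₁ = I₀ cos²(18° − 0°) = I₀ cos²(18°) = 0.9045 I₀.
Target fraction: 855 / 1260 W/m² = 0.6786 of I₀.
Need I₂/I₀ = 0.6786, so cos²(θ − 18°) = 0.6786 / 0.9045 = 0.7502.
θ − 18° = arccos(√0.7502) = 30.0°, giving θ ≈ 18 + 30.0 = 48.0°.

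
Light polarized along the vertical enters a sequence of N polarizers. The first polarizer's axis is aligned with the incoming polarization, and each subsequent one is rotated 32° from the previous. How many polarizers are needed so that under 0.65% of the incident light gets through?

N = 17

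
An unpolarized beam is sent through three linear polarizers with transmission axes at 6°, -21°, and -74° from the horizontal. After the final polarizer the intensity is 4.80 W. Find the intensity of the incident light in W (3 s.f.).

Unpolarized light through the first polarizer → I₁ = ½ I₀, now polarized at 6°.
I₂ = I₁ cos²(-21° − 6°) = 0.5 I₀ · cos²(27°) = 0.3969 I₀.
I₃ = I₂ cos²(-74° + 21°) = 0.3969 I₀ · cos²(53°) = 0.1438 I₀.
So 4.80 W = 0.1438 I₀, giving I₀ = 4.80/0.1438 = 33.39 W.

I₀ ≈ 33.4 W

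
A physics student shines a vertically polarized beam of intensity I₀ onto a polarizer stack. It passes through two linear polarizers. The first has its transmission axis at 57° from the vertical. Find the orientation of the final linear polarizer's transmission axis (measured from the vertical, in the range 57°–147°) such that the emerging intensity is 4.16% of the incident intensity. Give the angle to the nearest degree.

θ ≈ 125°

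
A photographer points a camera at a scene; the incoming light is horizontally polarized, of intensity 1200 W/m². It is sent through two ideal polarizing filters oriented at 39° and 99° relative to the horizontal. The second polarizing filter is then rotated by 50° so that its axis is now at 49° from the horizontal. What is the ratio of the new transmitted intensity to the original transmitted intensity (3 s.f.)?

Before rotation:
I₁ = I₀ cos²(39° − 0°) = I₀ cos²(39°) = 0.604 I₀.
I₂ = I₁ cos²(99° − 39°) = 0.604 I₀ · cos²(60°) = 0.151 I₀.
After rotation:
I₁ = I₀ cos²(39° − 0°) = I₀ cos²(39°) = 0.604 I₀.
I₂ = I₁ cos²(49° − 39°) = 0.604 I₀ · cos²(10°) = 0.5857 I₀.
Ratio = 0.5857 / 0.151 = 3.879.

I_new/I_old ≈ 3.88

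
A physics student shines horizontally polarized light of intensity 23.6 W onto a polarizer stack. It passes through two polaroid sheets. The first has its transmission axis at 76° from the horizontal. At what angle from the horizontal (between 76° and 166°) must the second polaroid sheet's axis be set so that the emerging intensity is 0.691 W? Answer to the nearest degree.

By Malus's law, I₁ = I₀ cos²(76° − 0°) = I₀ cos²(76°) = 0.05853 I₀.
Target fraction: 0.691 / 23.6 W = 0.02928 of I₀.
Need I₂/I₀ = 0.02928, so cos²(θ − 76°) = 0.02928 / 0.05853 = 0.5003.
θ − 76° = arccos(√0.5003) = 45.0°, giving θ ≈ 76 + 45.0 = 121.0°.

θ ≈ 121°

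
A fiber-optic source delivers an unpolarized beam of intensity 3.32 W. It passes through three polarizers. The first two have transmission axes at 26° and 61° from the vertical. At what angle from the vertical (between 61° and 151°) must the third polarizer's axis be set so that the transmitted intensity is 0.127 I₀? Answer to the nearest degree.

θ ≈ 113°

Unpolarized light through the first polarizer → I₁ = ½ I₀, now polarized at 26°.
I₂ = I₁ cos²(61° − 26°) = 0.5 I₀ · cos²(35°) = 0.3355 I₀.
Need I₃/I₀ = 0.127, so cos²(θ − 61°) = 0.127 / 0.3355 = 0.3785.
θ − 61° = arccos(√0.3785) = 52.0°, giving θ ≈ 61 + 52.0 = 113.0°.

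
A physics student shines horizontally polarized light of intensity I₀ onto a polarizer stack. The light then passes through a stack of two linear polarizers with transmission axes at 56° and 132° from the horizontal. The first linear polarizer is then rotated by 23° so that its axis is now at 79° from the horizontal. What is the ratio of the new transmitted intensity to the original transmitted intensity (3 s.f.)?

Before rotation:
I₁ = I₀ cos²(56° − 0°) = I₀ cos²(56°) = 0.3127 I₀.
I₂ = I₁ cos²(132° − 56°) = 0.3127 I₀ · cos²(76°) = 0.0183 I₀.
After rotation:
I₁ = I₀ cos²(79° − 0°) = I₀ cos²(79°) = 0.03641 I₀.
I₂ = I₁ cos²(132° − 79°) = 0.03641 I₀ · cos²(53°) = 0.01319 I₀.
Ratio = 0.01319 / 0.0183 = 0.7205.

I_new/I_old ≈ 0.721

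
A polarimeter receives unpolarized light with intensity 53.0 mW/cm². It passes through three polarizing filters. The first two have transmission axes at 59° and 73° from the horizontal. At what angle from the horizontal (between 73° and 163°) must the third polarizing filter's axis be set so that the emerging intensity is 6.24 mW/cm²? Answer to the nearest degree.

Unpolarized light through the first polarizer → I₁ = ½ I₀, now polarized at 59°.
I₂ = I₁ cos²(73° − 59°) = 0.5 I₀ · cos²(14°) = 0.4707 I₀.
Target fraction: 6.24 / 53.0 mW/cm² = 0.1177 of I₀.
Need I₃/I₀ = 0.1177, so cos²(θ − 73°) = 0.1177 / 0.4707 = 0.2501.
θ − 73° = arccos(√0.2501) = 60.0°, giving θ ≈ 73 + 60.0 = 133.0°.

θ ≈ 133°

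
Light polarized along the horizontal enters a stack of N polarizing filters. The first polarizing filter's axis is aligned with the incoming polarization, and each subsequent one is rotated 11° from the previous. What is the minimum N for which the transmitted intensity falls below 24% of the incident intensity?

First polarizer is aligned with the polarization: full transmission.
Each further stage multiplies by cos²(11°) = 0.9636.
After N polarizers: T = 0.9636^(N−1). Require T < 0.24 ⇒ N−1 > ln(0.24)/ln(0.9636) = 38.48, so N−1 ≥ 39 and N = 40.
Check: N=40 gives T = 0.2354 < 0.24; N=39 gives T = 0.2443.

N = 40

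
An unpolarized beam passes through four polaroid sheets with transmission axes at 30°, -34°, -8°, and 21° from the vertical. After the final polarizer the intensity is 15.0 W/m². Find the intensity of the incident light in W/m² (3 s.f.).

Unpolarized light through the first polarizer → I₁ = ½ I₀, now polarized at 30°.
I₂ = I₁ cos²(-34° − 30°) = 0.5 I₀ · cos²(64°) = 0.09608 I₀.
I₃ = I₂ cos²(-8° + 34°) = 0.09608 I₀ · cos²(26°) = 0.07762 I₀.
I₄ = I₃ cos²(21° + 8°) = 0.07762 I₀ · cos²(29°) = 0.05938 I₀.
So 15.0 W/m² = 0.05938 I₀, giving I₀ = 15.0/0.05938 = 252.6 W/m².

I₀ ≈ 253 W/m²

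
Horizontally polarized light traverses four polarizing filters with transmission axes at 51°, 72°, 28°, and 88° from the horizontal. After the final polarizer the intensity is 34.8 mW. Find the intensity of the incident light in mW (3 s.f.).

I₀ ≈ 779 mW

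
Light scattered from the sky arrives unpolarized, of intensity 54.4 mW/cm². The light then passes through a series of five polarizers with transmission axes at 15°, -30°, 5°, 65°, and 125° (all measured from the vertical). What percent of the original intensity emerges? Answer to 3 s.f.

≈ 1.05%

Unpolarized light through the first polarizer → I₁ = 54.4 mW/cm²/2 = 27.2 mW/cm², polarized at 15°.
I₂ = I₁ · cos²(45°) = 27.2 · 0.5 = 13.6 mW/cm².
I₃ = I₂ · cos²(35°) = 13.6 · 0.671 = 9.126 mW/cm².
I₄ = I₃ · cos²(60°) = 9.126 · 0.25 = 2.281 mW/cm².
I₅ = I₄ · cos²(60°) = 2.281 · 0.25 = 0.5704 mW/cm².
That is 1.048% of the incident intensity.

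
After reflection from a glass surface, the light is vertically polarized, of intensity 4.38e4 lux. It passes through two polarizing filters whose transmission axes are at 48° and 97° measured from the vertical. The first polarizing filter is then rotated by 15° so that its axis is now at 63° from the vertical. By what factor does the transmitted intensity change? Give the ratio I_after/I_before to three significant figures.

I_new/I_old ≈ 0.735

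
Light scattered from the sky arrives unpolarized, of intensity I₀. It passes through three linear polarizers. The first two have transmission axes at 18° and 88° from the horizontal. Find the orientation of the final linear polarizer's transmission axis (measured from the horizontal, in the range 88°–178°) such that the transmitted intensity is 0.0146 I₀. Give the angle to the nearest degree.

Unpolarized light through the first polarizer → I₁ = ½ I₀, now polarized at 18°.
I₂ = I₁ cos²(88° − 18°) = 0.5 I₀ · cos²(70°) = 0.05849 I₀.
Need I₃/I₀ = 0.0146, so cos²(θ − 88°) = 0.0146 / 0.05849 = 0.2496.
θ − 88° = arccos(√0.2496) = 60.0°, giving θ ≈ 88 + 60.0 = 148.0°.

θ ≈ 148°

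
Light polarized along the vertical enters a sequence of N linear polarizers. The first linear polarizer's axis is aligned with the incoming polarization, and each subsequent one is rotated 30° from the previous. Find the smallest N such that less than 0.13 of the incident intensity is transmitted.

N = 9

First polarizer is aligned with the polarization: full transmission.
Each further stage multiplies by cos²(30°) = 0.75.
After N polarizers: T = 0.75^(N−1). Require T < 0.13 ⇒ N−1 > ln(0.13)/ln(0.75) = 7.09, so N−1 ≥ 8 and N = 9.
Check: N=9 gives T = 0.1001 < 0.13; N=8 gives T = 0.1335.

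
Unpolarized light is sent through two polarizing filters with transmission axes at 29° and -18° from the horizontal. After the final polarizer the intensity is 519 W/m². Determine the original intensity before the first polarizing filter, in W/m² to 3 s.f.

Unpolarized light through the first polarizer → I₁ = ½ I₀, now polarized at 29°.
I₂ = I₁ cos²(-18° − 29°) = 0.5 I₀ · cos²(47°) = 0.2326 I₀.
So 519 W/m² = 0.2326 I₀, giving I₀ = 519/0.2326 = 2232 W/m².

I₀ ≈ 2230 W/m²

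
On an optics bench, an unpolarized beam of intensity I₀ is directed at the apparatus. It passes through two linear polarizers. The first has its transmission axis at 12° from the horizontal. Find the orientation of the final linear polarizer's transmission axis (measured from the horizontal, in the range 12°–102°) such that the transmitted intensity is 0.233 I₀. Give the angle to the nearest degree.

θ ≈ 59°

Unpolarized light through the first polarizer → I₁ = ½ I₀, now polarized at 12°.
Need I₂/I₀ = 0.233, so cos²(θ − 12°) = 0.233 / 0.5 = 0.466.
θ − 12° = arccos(√0.466) = 46.9°, giving θ ≈ 12 + 46.9 = 58.9°.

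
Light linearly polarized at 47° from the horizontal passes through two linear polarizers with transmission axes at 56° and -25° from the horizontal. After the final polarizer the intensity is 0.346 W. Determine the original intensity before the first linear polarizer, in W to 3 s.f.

I₀ ≈ 14.5 W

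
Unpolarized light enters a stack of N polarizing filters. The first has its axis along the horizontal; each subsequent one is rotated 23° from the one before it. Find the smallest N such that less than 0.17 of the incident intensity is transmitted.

N = 8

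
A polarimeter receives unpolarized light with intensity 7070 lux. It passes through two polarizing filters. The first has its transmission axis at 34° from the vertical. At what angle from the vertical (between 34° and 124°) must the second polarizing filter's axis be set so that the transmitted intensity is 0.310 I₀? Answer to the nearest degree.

Unpolarized light through the first polarizer → I₁ = ½ I₀, now polarized at 34°.
Need I₂/I₀ = 0.31, so cos²(θ − 34°) = 0.31 / 0.5 = 0.62.
θ − 34° = arccos(√0.62) = 38.1°, giving θ ≈ 34 + 38.1 = 72.1°.

θ ≈ 72°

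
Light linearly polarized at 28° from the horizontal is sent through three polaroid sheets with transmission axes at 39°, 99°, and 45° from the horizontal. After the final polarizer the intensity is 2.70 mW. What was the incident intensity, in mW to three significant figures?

I₀ ≈ 32.4 mW

I₁ = I₀ cos²(39° − 28°) = I₀ cos²(11°) = 0.9636 I₀.
I₂ = I₁ cos²(99° − 39°) = 0.9636 I₀ · cos²(60°) = 0.2409 I₀.
I₃ = I₂ cos²(45° − 99°) = 0.2409 I₀ · cos²(54°) = 0.08323 I₀.
So 2.70 mW = 0.08323 I₀, giving I₀ = 2.70/0.08323 = 32.44 mW.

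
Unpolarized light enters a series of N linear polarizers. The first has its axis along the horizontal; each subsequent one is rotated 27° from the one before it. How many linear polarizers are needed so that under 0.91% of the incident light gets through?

N = 19

First polarizer halves the unpolarized light: factor 1/2.
Each further stage multiplies by cos²(27°) = 0.7939.
After N polarizers: T = 0.5·0.7939^(N−1). Require T < 0.0091 ⇒ N−1 > ln(0.0091/0.5)/ln(0.7939) = 17.36, so N−1 ≥ 18 and N = 19.
Check: N=19 gives T = 0.007847 < 0.0091; N=18 gives T = 0.009884.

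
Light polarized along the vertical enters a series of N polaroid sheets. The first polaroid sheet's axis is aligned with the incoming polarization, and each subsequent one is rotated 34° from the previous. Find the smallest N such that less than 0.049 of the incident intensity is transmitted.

N = 10

First polarizer is aligned with the polarization: full transmission.
Each further stage multiplies by cos²(34°) = 0.6873.
After N polarizers: T = 0.6873^(N−1). Require T < 0.049 ⇒ N−1 > ln(0.049)/ln(0.6873) = 8.04, so N−1 ≥ 9 and N = 10.
Check: N=10 gives T = 0.03422 < 0.049; N=9 gives T = 0.0498.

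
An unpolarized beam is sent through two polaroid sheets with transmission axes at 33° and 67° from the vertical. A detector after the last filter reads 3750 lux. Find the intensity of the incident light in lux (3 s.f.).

I₀ ≈ 1.09e4 lux

Unpolarized light through the first polarizer → I₁ = ½ I₀, now polarized at 33°.
I₂ = I₁ cos²(67° − 33°) = 0.5 I₀ · cos²(34°) = 0.3437 I₀.
So 3750 lux = 0.3437 I₀, giving I₀ = 3750/0.3437 = 1.091e+04 lux.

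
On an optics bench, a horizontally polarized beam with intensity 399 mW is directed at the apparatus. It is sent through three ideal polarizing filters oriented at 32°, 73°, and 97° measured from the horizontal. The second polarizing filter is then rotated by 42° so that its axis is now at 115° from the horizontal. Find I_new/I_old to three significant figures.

I_new/I_old ≈ 0.0283

Before rotation:
By Malus's law, I₁ = I₀ cos²(32° − 0°) = I₀ cos²(32°) = 0.7192 I₀.
I₂ = I₁ cos²(73° − 32°) = 0.7192 I₀ · cos²(41°) = 0.4096 I₀.
I₃ = I₂ cos²(97° − 73°) = 0.4096 I₀ · cos²(24°) = 0.3419 I₀.
After rotation:
I₁ = I₀ cos²(32° − 0°) = I₀ cos²(32°) = 0.7192 I₀.
I₂ = I₁ cos²(115° − 32°) = 0.7192 I₀ · cos²(83°) = 0.01068 I₀.
I₃ = I₂ cos²(97° − 115°) = 0.01068 I₀ · cos²(18°) = 0.009661 I₀.
Ratio = 0.009661 / 0.3419 = 0.02826.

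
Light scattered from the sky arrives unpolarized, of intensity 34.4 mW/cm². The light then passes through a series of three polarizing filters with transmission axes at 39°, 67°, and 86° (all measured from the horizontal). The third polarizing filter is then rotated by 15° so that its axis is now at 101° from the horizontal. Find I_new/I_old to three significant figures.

I_new/I_old ≈ 0.769

Before rotation:
Unpolarized light through the first polarizer → I₁ = ½ I₀, now polarized at 39°.
I₂ = I₁ cos²(67° − 39°) = 0.5 I₀ · cos²(28°) = 0.3898 I₀.
I₃ = I₂ cos²(86° − 67°) = 0.3898 I₀ · cos²(19°) = 0.3485 I₀.
After rotation:
Unpolarized light through the first polarizer → I₁ = ½ I₀, now polarized at 39°.
I₂ = I₁ cos²(67° − 39°) = 0.5 I₀ · cos²(28°) = 0.3898 I₀.
I₃ = I₂ cos²(101° − 67°) = 0.3898 I₀ · cos²(34°) = 0.2679 I₀.
Ratio = 0.2679 / 0.3485 = 0.7688.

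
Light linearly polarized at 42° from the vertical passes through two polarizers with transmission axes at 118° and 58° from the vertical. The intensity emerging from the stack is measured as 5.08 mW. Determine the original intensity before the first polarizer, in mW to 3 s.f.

I₀ ≈ 347 mW

I₁ = I₀ cos²(118° − 42°) = I₀ cos²(76°) = 0.05853 I₀.
I₂ = I₁ cos²(58° − 118°) = 0.05853 I₀ · cos²(60°) = 0.01463 I₀.
So 5.08 mW = 0.01463 I₀, giving I₀ = 5.08/0.01463 = 347.2 mW.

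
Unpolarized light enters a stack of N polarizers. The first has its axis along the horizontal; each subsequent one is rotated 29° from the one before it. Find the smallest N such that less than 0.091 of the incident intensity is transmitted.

First polarizer halves the unpolarized light: factor 1/2.
Each further stage multiplies by cos²(29°) = 0.765.
After N polarizers: T = 0.5·0.765^(N−1). Require T < 0.091 ⇒ N−1 > ln(0.091/0.5)/ln(0.765) = 6.36, so N−1 ≥ 7 and N = 8.
Check: N=8 gives T = 0.07664 < 0.091; N=7 gives T = 0.1002.

N = 8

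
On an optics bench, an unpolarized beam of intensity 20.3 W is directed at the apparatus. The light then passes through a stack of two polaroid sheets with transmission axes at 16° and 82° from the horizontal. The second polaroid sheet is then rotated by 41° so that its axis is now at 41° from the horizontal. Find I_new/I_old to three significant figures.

I_new/I_old ≈ 4.97

Before rotation:
Unpolarized light through the first polarizer → I₁ = ½ I₀, now polarized at 16°.
I₂ = I₁ cos²(82° − 16°) = 0.5 I₀ · cos²(66°) = 0.08272 I₀.
After rotation:
Unpolarized light through the first polarizer → I₁ = ½ I₀, now polarized at 16°.
I₂ = I₁ cos²(41° − 16°) = 0.5 I₀ · cos²(25°) = 0.4107 I₀.
Ratio = 0.4107 / 0.08272 = 4.965.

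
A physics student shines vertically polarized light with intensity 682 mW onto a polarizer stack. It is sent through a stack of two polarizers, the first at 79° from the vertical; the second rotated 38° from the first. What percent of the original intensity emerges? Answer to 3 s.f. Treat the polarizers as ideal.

≈ 2.26%

By Malus's law, I₁ = 682 mW · cos²(79°) = 24.83 mW.
I₂ = I₁ · cos²(38°) = 24.83 · 0.621 = 15.42 mW.
That is 2.261% of the incident intensity.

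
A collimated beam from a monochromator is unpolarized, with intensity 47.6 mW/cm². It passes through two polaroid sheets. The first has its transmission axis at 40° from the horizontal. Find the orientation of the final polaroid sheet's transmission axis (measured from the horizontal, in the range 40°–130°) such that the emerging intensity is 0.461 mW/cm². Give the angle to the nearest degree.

Unpolarized light through the first polarizer → I₁ = ½ I₀, now polarized at 40°.
Target fraction: 0.461 / 47.6 mW/cm² = 0.009685 of I₀.
Need I₂/I₀ = 0.009685, so cos²(θ − 40°) = 0.009685 / 0.5 = 0.01937.
θ − 40° = arccos(√0.01937) = 82.0°, giving θ ≈ 40 + 82.0 = 122.0°.

θ ≈ 122°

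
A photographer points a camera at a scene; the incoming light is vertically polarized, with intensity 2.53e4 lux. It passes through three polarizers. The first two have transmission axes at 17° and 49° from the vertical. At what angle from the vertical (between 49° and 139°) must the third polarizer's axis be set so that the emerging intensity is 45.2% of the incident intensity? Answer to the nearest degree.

θ ≈ 83°

By Malus's law, I₁ = I₀ cos²(17° − 0°) = I₀ cos²(17°) = 0.9145 I₀.
I₂ = I₁ cos²(49° − 17°) = 0.9145 I₀ · cos²(32°) = 0.6577 I₀.
Need I₃/I₀ = 0.452, so cos²(θ − 49°) = 0.452 / 0.6577 = 0.6872.
θ − 49° = arccos(√0.6872) = 34.0°, giving θ ≈ 49 + 34.0 = 83.0°.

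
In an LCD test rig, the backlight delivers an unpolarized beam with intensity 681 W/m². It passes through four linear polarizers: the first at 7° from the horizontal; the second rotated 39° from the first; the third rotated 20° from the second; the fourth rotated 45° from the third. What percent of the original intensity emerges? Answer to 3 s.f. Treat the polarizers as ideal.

≈ 13.3%

Unpolarized light through the first polarizer → I₁ = 681 W/m²/2 = 340.5 W/m², polarized at 7°.
I₂ = I₁ · cos²(39°) = 340.5 · 0.604 = 205.6 W/m².
I₃ = I₂ · cos²(20°) = 205.6 · 0.883 = 181.6 W/m².
I₄ = I₃ · cos²(45°) = 181.6 · 0.5 = 90.8 W/m².
That is 13.33% of the incident intensity.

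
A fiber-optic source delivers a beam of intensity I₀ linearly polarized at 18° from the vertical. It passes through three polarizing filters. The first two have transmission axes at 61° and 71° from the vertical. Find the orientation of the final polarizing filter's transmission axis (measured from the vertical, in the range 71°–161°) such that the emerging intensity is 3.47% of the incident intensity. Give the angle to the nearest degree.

I₁ = I₀ cos²(61° − 18°) = I₀ cos²(43°) = 0.5349 I₀.
I₂ = I₁ cos²(71° − 61°) = 0.5349 I₀ · cos²(10°) = 0.5187 I₀.
Need I₃/I₀ = 0.0347, so cos²(θ − 71°) = 0.0347 / 0.5187 = 0.06689.
θ − 71° = arccos(√0.06689) = 75.0°, giving θ ≈ 71 + 75.0 = 146.0°.

θ ≈ 146°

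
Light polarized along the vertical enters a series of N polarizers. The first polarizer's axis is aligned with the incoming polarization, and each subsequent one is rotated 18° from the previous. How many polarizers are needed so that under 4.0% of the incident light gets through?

N = 34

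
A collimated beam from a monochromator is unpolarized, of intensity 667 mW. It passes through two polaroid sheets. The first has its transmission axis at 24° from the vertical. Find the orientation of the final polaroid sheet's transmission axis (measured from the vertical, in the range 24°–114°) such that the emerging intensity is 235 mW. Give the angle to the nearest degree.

θ ≈ 57°

Unpolarized light through the first polarizer → I₁ = ½ I₀, now polarized at 24°.
Target fraction: 235 / 667 mW = 0.3523 of I₀.
Need I₂/I₀ = 0.3523, so cos²(θ − 24°) = 0.3523 / 0.5 = 0.7046.
θ − 24° = arccos(√0.7046) = 32.9°, giving θ ≈ 24 + 32.9 = 56.9°.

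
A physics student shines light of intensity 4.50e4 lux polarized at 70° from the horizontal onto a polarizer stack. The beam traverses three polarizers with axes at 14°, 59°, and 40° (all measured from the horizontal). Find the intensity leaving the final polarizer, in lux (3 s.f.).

By Malus's law, I₁ = 4.50e4 lux · cos²(56°) = 1.407e+04 lux.
I₂ = I₁ · cos²(45°) = 1.407e+04 · 0.5 = 7036 lux.
I₃ = I₂ · cos²(19°) = 7036 · 0.894 = 6290 lux.

I ≈ 6290 lux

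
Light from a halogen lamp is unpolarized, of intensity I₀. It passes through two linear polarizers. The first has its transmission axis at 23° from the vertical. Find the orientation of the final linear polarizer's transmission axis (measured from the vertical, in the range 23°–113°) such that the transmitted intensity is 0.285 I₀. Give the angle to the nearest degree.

Unpolarized light through the first polarizer → I₁ = ½ I₀, now polarized at 23°.
Need I₂/I₀ = 0.285, so cos²(θ − 23°) = 0.285 / 0.5 = 0.57.
θ − 23° = arccos(√0.57) = 41.0°, giving θ ≈ 23 + 41.0 = 64.0°.

θ ≈ 64°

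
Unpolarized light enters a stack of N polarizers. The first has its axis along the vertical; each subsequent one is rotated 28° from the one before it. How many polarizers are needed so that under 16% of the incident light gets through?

N = 6

First polarizer halves the unpolarized light: factor 1/2.
Each further stage multiplies by cos²(28°) = 0.7796.
After N polarizers: T = 0.5·0.7796^(N−1). Require T < 0.16 ⇒ N−1 > ln(0.16/0.5)/ln(0.7796) = 4.58, so N−1 ≥ 5 and N = 6.
Check: N=6 gives T = 0.144 < 0.16; N=5 gives T = 0.1847.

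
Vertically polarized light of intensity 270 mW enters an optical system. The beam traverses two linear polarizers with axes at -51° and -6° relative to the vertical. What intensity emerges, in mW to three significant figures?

I₁ = 270 mW · cos²(51°) = 106.9 mW.
I₂ = I₁ · cos²(45°) = 106.9 · 0.5 = 53.47 mW.

I ≈ 53.5 mW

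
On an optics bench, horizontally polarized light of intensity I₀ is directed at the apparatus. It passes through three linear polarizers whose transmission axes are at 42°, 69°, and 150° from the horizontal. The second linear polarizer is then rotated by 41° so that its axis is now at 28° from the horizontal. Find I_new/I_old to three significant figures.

Before rotation:
I₁ = I₀ cos²(42° − 0°) = I₀ cos²(42°) = 0.5523 I₀.
I₂ = I₁ cos²(69° − 42°) = 0.5523 I₀ · cos²(27°) = 0.4384 I₀.
I₃ = I₂ cos²(150° − 69°) = 0.4384 I₀ · cos²(81°) = 0.01073 I₀.
After rotation:
I₁ = I₀ cos²(42° − 0°) = I₀ cos²(42°) = 0.5523 I₀.
I₂ = I₁ cos²(28° − 42°) = 0.5523 I₀ · cos²(14°) = 0.5199 I₀.
Angle between axes 2 and 3: 58°. I₃ = 0.5199 I₀ · cos²(58°) = 0.146 I₀.
Ratio = 0.146 / 0.01073 = 13.61.

I_new/I_old ≈ 13.6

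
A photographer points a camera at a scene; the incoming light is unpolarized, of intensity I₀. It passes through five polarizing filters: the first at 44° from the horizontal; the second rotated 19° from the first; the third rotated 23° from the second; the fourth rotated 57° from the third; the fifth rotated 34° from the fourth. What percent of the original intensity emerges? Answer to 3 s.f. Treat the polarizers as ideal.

Unpolarized light through the first polarizer → I₁ = ½ I₀, now polarized at 44°.
I₂ = I₁ cos²(19°) = 0.5 · 0.894 I₀ = 0.447 I₀.
I₃ = I₂ cos²(23°) = 0.447 · 0.8473 I₀ = 0.3788 I₀.
I₄ = I₃ cos²(57°) = 0.3788 · 0.2966 I₀ = 0.1124 I₀.
I₅ = I₄ cos²(34°) = 0.1124 · 0.6873 I₀ = 0.07722 I₀.
That is 7.722% of the incident intensity.

≈ 7.72%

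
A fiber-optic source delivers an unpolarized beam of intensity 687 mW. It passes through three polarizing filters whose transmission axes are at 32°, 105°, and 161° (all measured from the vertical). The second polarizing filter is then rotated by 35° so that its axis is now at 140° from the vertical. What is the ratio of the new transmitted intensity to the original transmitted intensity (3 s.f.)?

Before rotation:
Unpolarized light through the first polarizer → I₁ = ½ I₀, now polarized at 32°.
I₂ = I₁ cos²(105° − 32°) = 0.5 I₀ · cos²(73°) = 0.04274 I₀.
I₃ = I₂ cos²(161° − 105°) = 0.04274 I₀ · cos²(56°) = 0.01336 I₀.
After rotation:
Unpolarized light through the first polarizer → I₁ = ½ I₀, now polarized at 32°.
Angle between axes 1 and 2: 72°. I₂ = 0.5 I₀ · cos²(72°) = 0.04775 I₀.
I₃ = I₂ cos²(161° − 140°) = 0.04775 I₀ · cos²(21°) = 0.04161 I₀.
Ratio = 0.04161 / 0.01336 = 3.114.

I_new/I_old ≈ 3.11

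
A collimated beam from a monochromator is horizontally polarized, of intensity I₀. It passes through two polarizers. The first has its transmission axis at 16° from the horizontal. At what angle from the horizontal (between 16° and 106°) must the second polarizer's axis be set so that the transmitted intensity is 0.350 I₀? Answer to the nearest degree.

I₁ = I₀ cos²(16° − 0°) = I₀ cos²(16°) = 0.924 I₀.
Need I₂/I₀ = 0.35, so cos²(θ − 16°) = 0.35 / 0.924 = 0.3788.
θ − 16° = arccos(√0.3788) = 52.0°, giving θ ≈ 16 + 52.0 = 68.0°.

θ ≈ 68°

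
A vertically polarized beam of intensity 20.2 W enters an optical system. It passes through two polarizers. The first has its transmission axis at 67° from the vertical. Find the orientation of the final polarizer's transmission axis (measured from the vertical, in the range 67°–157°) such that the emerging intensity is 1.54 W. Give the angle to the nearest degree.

θ ≈ 112°

By Malus's law, I₁ = I₀ cos²(67° − 0°) = I₀ cos²(67°) = 0.1527 I₀.
Target fraction: 1.54 / 20.2 W = 0.07624 of I₀.
Need I₂/I₀ = 0.07624, so cos²(θ − 67°) = 0.07624 / 0.1527 = 0.4994.
θ − 67° = arccos(√0.4994) = 45.0°, giving θ ≈ 67 + 45.0 = 112.0°.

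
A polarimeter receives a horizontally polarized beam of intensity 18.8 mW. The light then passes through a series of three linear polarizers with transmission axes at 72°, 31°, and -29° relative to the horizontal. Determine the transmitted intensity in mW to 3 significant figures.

I₁ = 18.8 mW · cos²(72°) = 1.795 mW.
I₂ = I₁ · cos²(41°) = 1.795 · 0.5696 = 1.023 mW.
I₃ = I₂ · cos²(60°) = 1.023 · 0.25 = 0.2556 mW.

I ≈ 0.256 mW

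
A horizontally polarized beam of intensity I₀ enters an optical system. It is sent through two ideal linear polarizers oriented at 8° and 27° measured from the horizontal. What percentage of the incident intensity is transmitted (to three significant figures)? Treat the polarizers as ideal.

I₁ = I₀ cos²(8° − 0°) = I₀ cos²(8°) = 0.9806 I₀.
I₂ = I₁ cos²(27° − 8°) = 0.9806 I₀ · cos²(19°) = 0.8767 I₀.
That is 87.67% of the incident intensity.

≈ 87.7%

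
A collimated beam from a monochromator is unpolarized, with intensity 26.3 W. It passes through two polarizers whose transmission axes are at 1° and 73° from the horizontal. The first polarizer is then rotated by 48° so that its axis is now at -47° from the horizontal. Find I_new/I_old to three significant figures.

Before rotation:
Unpolarized light through the first polarizer → I₁ = ½ I₀, now polarized at 1°.
I₂ = I₁ cos²(73° − 1°) = 0.5 I₀ · cos²(72°) = 0.04775 I₀.
After rotation:
Unpolarized light through the first polarizer → I₁ = ½ I₀, now polarized at -47°.
Angle between axes 1 and 2: 60°. I₂ = 0.5 I₀ · cos²(60°) = 0.125 I₀.
Ratio = 0.125 / 0.04775 = 2.618.

I_new/I_old ≈ 2.62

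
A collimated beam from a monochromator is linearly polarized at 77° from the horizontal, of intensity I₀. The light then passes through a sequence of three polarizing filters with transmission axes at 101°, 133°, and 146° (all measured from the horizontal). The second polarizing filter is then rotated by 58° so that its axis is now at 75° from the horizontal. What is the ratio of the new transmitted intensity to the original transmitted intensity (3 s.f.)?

I_new/I_old ≈ 0.125

Before rotation:
I₁ = I₀ cos²(101° − 77°) = I₀ cos²(24°) = 0.8346 I₀.
I₂ = I₁ cos²(133° − 101°) = 0.8346 I₀ · cos²(32°) = 0.6002 I₀.
I₃ = I₂ cos²(146° − 133°) = 0.6002 I₀ · cos²(13°) = 0.5698 I₀.
After rotation:
I₁ = I₀ cos²(101° − 77°) = I₀ cos²(24°) = 0.8346 I₀.
I₂ = I₁ cos²(75° − 101°) = 0.8346 I₀ · cos²(26°) = 0.6742 I₀.
I₃ = I₂ cos²(146° − 75°) = 0.6742 I₀ · cos²(71°) = 0.07146 I₀.
Ratio = 0.07146 / 0.5698 = 0.1254.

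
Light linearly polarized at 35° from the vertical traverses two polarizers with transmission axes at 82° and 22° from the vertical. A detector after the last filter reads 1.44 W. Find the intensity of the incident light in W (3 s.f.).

I₀ ≈ 12.4 W

I₁ = I₀ cos²(82° − 35°) = I₀ cos²(47°) = 0.4651 I₀.
I₂ = I₁ cos²(22° − 82°) = 0.4651 I₀ · cos²(60°) = 0.1163 I₀.
So 1.44 W = 0.1163 I₀, giving I₀ = 1.44/0.1163 = 12.38 W.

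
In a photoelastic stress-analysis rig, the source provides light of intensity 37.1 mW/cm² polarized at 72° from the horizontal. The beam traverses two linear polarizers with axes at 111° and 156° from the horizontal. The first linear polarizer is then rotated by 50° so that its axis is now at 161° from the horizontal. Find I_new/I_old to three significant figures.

I_new/I_old ≈ 0.00100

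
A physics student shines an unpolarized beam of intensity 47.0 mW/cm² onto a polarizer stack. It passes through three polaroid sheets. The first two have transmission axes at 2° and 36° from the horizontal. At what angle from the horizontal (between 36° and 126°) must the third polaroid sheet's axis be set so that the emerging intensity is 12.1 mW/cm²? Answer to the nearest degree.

Unpolarized light through the first polarizer → I₁ = ½ I₀, now polarized at 2°.
I₂ = I₁ cos²(36° − 2°) = 0.5 I₀ · cos²(34°) = 0.3437 I₀.
Target fraction: 12.1 / 47.0 mW/cm² = 0.2574 of I₀.
Need I₃/I₀ = 0.2574, so cos²(θ − 36°) = 0.2574 / 0.3437 = 0.7492.
θ − 36° = arccos(√0.7492) = 30.1°, giving θ ≈ 36 + 30.1 = 66.1°.

θ ≈ 66°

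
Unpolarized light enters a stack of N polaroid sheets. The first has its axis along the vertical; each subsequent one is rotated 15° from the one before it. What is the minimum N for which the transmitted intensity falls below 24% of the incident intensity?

N = 12

First polarizer halves the unpolarized light: factor 1/2.
Each further stage multiplies by cos²(15°) = 0.933.
After N polarizers: T = 0.5·0.933^(N−1). Require T < 0.24 ⇒ N−1 > ln(0.24/0.5)/ln(0.933) = 10.59, so N−1 ≥ 11 and N = 12.
Check: N=12 gives T = 0.2332 < 0.24; N=11 gives T = 0.2499.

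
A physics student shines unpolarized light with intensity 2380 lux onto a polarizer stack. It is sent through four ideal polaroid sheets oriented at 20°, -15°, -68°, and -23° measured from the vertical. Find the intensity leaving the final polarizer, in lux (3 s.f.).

Unpolarized light through the first polarizer → I₁ = 2380 lux/2 = 1190 lux, polarized at 20°.
I₂ = I₁ · cos²(35°) = 1190 · 0.671 = 798.5 lux.
I₃ = I₂ · cos²(53°) = 798.5 · 0.3622 = 289.2 lux.
I₄ = I₃ · cos²(45°) = 289.2 · 0.5 = 144.6 lux.

I ≈ 145 lux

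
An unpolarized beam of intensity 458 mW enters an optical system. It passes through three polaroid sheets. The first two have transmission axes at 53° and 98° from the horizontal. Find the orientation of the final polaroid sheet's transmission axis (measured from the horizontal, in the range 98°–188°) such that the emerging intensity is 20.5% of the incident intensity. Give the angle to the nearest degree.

Unpolarized light through the first polarizer → I₁ = ½ I₀, now polarized at 53°.
I₂ = I₁ cos²(98° − 53°) = 0.5 I₀ · cos²(45°) = 0.25 I₀.
Need I₃/I₀ = 0.205, so cos²(θ − 98°) = 0.205 / 0.25 = 0.82.
θ − 98° = arccos(√0.82) = 25.1°, giving θ ≈ 98 + 25.1 = 123.1°.

θ ≈ 123°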